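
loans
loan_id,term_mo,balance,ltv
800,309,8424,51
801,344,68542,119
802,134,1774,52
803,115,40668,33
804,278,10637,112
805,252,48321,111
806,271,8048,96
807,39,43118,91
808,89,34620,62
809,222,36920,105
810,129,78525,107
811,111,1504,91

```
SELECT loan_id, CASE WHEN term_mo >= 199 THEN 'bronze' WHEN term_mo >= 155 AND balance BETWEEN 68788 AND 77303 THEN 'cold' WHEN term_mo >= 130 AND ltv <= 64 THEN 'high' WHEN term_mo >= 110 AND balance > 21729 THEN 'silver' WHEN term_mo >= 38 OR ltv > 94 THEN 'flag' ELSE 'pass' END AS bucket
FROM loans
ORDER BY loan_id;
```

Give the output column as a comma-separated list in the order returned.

bronze, bronze, high, silver, bronze, bronze, bronze, flag, flag, bronze, silver, flag

loan_id=800: term_mo >= 199 → bronze
loan_id=801: term_mo >= 199 → bronze
loan_id=802: term_mo >= 130 AND ltv <= 64 → high
loan_id=803: term_mo >= 110 AND balance > 21729 → silver
loan_id=804: term_mo >= 199 → bronze
loan_id=805: term_mo >= 199 → bronze
loan_id=806: term_mo >= 199 → bronze
loan_id=807: term_mo >= 38 OR ltv > 94 → flag
loan_id=808: term_mo >= 38 OR ltv > 94 → flag
loan_id=809: term_mo >= 199 → bronze
loan_id=810: term_mo >= 110 AND balance > 21729 → silver
loan_id=811: term_mo >= 38 OR ltv > 94 → flag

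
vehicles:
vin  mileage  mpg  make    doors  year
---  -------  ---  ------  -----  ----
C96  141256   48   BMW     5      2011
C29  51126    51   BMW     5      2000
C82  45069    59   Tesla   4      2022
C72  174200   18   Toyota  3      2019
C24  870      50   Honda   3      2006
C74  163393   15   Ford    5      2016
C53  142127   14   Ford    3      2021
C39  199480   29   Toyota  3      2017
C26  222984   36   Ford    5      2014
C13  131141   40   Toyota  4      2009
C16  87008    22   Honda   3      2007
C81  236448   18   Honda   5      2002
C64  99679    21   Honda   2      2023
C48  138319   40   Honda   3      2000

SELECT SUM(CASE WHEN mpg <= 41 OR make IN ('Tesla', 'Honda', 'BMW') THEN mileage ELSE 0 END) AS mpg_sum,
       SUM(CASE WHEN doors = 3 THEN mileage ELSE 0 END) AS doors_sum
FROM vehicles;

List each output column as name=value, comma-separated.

mpg_sum=1833100, doors_sum=742004

[mpg_sum: mpg <= 41 OR make IN ('Tesla', 'Honda', 'BMW')]
vin=C96: ✓ → 141256
vin=C29: ✓ → 51126
vin=C82: ✓ → 45069
vin=C72: ✓ → 174200
vin=C24: ✓ → 870
vin=C74: ✓ → 163393
vin=C53: ✓ → 142127
vin=C39: ✓ → 199480
vin=C26: ✓ → 222984
vin=C13: ✓ → 131141
vin=C16: ✓ → 87008
vin=C81: ✓ → 236448
vin=C64: ✓ → 99679
vin=C48: ✓ → 138319
mpg_sum = 141256 + 51126 + 45069 + 174200 + 870 + 163393 + 142127 + 199480 + 222984 + 131141 + 87008 + 236448 + 99679 + 138319 = 1833100
—
[doors_sum: doors = 3]
vin=C96: ✗
vin=C29: ✗
vin=C82: ✗
vin=C72: ✓ → 174200
vin=C24: ✓ → 870
vin=C74: ✗
vin=C53: ✓ → 142127
vin=C39: ✓ → 199480
vin=C26: ✗
vin=C13: ✗
vin=C16: ✓ → 87008
vin=C81: ✗
vin=C64: ✗
vin=C48: ✓ → 138319
doors_sum = 174200 + 870 + 142127 + 199480 + 87008 + 138319 = 742004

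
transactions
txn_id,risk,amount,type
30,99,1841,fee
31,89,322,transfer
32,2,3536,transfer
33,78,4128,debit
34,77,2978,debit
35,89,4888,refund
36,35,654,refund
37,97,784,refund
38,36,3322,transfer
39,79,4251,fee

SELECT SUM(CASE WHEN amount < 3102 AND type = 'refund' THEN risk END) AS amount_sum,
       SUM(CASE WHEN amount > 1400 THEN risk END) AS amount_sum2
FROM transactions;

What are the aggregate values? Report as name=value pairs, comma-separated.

amount_sum=132, amount_sum2=460

[amount_sum: amount < 3102 AND type = 'refund']
txn_id=30: ✗
txn_id=31: ✗
txn_id=32: ✗
txn_id=33: ✗
txn_id=34: ✗
txn_id=35: ✗
txn_id=36: ✓ → 35
txn_id=37: ✓ → 97
txn_id=38: ✗
txn_id=39: ✗
amount_sum = 35 + 97 = 132
—
[amount_sum2: amount > 1400]
txn_id=30: ✓ → 99
txn_id=31: ✗
txn_id=32: ✓ → 2
txn_id=33: ✓ → 78
txn_id=34: ✓ → 77
txn_id=35: ✓ → 89
txn_id=36: ✗
txn_id=37: ✗
txn_id=38: ✓ → 36
txn_id=39: ✓ → 79
amount_sum2 = 99 + 2 + 78 + 77 + 89 + 36 + 79 = 460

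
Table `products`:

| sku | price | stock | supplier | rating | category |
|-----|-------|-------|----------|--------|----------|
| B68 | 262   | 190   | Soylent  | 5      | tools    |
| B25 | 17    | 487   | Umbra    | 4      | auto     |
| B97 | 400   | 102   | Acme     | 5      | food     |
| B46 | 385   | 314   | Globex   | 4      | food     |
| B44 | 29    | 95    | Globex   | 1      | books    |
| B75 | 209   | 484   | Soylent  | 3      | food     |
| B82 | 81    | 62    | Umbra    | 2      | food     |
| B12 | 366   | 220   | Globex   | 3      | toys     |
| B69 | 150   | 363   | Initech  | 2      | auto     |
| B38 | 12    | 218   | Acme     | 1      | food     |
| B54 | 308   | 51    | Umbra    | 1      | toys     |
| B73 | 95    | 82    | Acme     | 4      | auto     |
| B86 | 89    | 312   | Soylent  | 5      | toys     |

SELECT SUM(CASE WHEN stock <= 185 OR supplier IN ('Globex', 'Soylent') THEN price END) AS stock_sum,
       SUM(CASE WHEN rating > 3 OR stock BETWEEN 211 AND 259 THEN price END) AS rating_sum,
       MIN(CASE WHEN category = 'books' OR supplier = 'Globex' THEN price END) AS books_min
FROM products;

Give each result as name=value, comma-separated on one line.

[stock_sum: stock <= 185 OR supplier IN ('Globex', 'Soylent')]
sku=B68: ✓ → 262
sku=B25: ✗
sku=B97: ✓ → 400
sku=B46: ✓ → 385
sku=B44: ✓ → 29
sku=B75: ✓ → 209
sku=B82: ✓ → 81
sku=B12: ✓ → 366
sku=B69: ✗
sku=B38: ✗
sku=B54: ✓ → 308
sku=B73: ✓ → 95
sku=B86: ✓ → 89
stock_sum = 262 + 400 + 385 + 29 + 209 + 81 + 366 + 308 + 95 + 89 = 2224
—
[rating_sum: rating > 3 OR stock BETWEEN 211 AND 259]
sku=B68: ✓ → 262
sku=B25: ✓ → 17
sku=B97: ✓ → 400
sku=B46: ✓ → 385
sku=B44: ✗
sku=B75: ✗
sku=B82: ✗
sku=B12: ✓ → 366
sku=B69: ✗
sku=B38: ✓ → 12
sku=B54: ✗
sku=B73: ✓ → 95
sku=B86: ✓ → 89
rating_sum = 262 + 17 + 400 + 385 + 366 + 12 + 95 + 89 = 1626
—
[books_min: category = 'books' OR supplier = 'Globex']
sku=B68: ✗
sku=B25: ✗
sku=B97: ✗
sku=B46: ✓ → 385
sku=B44: ✓ → 29
sku=B75: ✗
sku=B82: ✗
sku=B12: ✓ → 366
sku=B69: ✗
sku=B38: ✗
sku=B54: ✗
sku=B73: ✗
sku=B86: ✗
books_min = MIN(385, 29, 366) = 29

stock_sum=2224, rating_sum=1626, books_min=29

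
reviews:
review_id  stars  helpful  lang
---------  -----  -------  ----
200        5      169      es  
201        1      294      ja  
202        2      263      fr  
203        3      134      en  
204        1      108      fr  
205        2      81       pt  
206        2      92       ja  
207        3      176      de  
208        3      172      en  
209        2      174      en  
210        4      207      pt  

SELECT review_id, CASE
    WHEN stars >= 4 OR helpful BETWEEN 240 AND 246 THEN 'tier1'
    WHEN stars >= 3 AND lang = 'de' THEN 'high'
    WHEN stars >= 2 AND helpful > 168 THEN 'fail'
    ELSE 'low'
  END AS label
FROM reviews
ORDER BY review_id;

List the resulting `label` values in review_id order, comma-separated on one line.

review_id=200: stars >= 4 OR helpful BETWEEN 240 AND 246 → tier1
review_id=201: ELSE → low
review_id=202: stars >= 2 AND helpful > 168 → fail
review_id=203: ELSE → low
review_id=204: ELSE → low
review_id=205: ELSE → low
review_id=206: ELSE → low
review_id=207: stars >= 3 AND lang = 'de' → high
review_id=208: stars >= 2 AND helpful > 168 → fail
review_id=209: stars >= 2 AND helpful > 168 → fail
review_id=210: stars >= 4 OR helpful BETWEEN 240 AND 246 → tier1

tier1, low, fail, low, low, low, low, high, fail, fail, tier1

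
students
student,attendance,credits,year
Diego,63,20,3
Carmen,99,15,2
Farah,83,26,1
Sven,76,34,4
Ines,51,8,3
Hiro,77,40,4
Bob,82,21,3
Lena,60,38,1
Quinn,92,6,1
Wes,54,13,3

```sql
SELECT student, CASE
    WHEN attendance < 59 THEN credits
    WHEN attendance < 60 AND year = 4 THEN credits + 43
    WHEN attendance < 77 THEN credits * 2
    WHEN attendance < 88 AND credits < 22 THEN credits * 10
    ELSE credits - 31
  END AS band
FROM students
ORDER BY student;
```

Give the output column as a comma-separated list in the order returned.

210, -16, 40, -5, 9, 8, 76, -25, 68, 13

student=Bob: attendance < 88 AND credits < 22 → 210
student=Carmen: ELSE → -16
student=Diego: attendance < 77 → 40
student=Farah: ELSE → -5
student=Hiro: ELSE → 9
student=Ines: attendance < 59 → 8
student=Lena: attendance < 77 → 76
student=Quinn: ELSE → -25
student=Sven: attendance < 77 → 68
student=Wes: attendance < 59 → 13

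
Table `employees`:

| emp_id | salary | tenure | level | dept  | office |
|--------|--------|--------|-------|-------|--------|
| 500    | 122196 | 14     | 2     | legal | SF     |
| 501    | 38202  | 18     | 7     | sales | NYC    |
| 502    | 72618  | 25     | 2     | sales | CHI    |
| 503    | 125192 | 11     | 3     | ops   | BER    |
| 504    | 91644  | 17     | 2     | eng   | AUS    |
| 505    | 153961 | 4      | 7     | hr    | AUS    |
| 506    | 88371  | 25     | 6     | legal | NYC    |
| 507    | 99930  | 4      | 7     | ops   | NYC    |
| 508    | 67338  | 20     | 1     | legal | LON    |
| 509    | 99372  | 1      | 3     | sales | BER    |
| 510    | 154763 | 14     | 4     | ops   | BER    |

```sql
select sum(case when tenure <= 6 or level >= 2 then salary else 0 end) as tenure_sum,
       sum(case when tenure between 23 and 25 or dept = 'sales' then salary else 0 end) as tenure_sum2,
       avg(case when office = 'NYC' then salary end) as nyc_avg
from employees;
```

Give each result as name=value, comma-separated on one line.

tenure_sum=1046249, tenure_sum2=298563, nyc_avg=75501

[tenure_sum: tenure <= 6 or level >= 2]
emp_id=500: ✓ → 122196
emp_id=501: ✓ → 38202
emp_id=502: ✓ → 72618
emp_id=503: ✓ → 125192
emp_id=504: ✓ → 91644
emp_id=505: ✓ → 153961
emp_id=506: ✓ → 88371
emp_id=507: ✓ → 99930
emp_id=508: ✗
emp_id=509: ✓ → 99372
emp_id=510: ✓ → 154763
tenure_sum = 122196 + 38202 + 72618 + 125192 + 91644 + 153961 + 88371 + 99930 + 99372 + 154763 = 1046249
—
[tenure_sum2: tenure between 23 and 25 or dept = 'sales']
emp_id=500: ✗
emp_id=501: ✓ → 38202
emp_id=502: ✓ → 72618
emp_id=503: ✗
emp_id=504: ✗
emp_id=505: ✗
emp_id=506: ✓ → 88371
emp_id=507: ✗
emp_id=508: ✗
emp_id=509: ✓ → 99372
emp_id=510: ✗
tenure_sum2 = 38202 + 72618 + 88371 + 99372 = 298563
—
[nyc_avg: office = 'NYC']
emp_id=500: ✗
emp_id=501: ✓ → 38202
emp_id=502: ✗
emp_id=503: ✗
emp_id=504: ✗
emp_id=505: ✗
emp_id=506: ✓ → 88371
emp_id=507: ✓ → 99930
emp_id=508: ✗
emp_id=509: ✗
emp_id=510: ✗
nyc_avg = (38202 + 88371 + 99930) / 3 = 75501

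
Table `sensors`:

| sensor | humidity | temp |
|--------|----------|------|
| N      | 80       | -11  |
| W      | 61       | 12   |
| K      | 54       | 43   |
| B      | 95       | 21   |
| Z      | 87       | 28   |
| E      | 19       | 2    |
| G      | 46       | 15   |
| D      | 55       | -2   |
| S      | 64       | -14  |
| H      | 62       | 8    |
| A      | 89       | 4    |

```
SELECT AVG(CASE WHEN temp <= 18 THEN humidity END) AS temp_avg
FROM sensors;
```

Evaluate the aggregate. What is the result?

59.5

sensor=N: ✓ → 80
sensor=W: ✓ → 61
sensor=K: ✗
sensor=B: ✗
sensor=Z: ✗
sensor=E: ✓ → 19
sensor=G: ✓ → 46
sensor=D: ✓ → 55
sensor=S: ✓ → 64
sensor=H: ✓ → 62
sensor=A: ✓ → 89
temp_avg = (80 + 61 + 19 + 46 + 55 + 64 + 62 + 89) / 8 = 59.5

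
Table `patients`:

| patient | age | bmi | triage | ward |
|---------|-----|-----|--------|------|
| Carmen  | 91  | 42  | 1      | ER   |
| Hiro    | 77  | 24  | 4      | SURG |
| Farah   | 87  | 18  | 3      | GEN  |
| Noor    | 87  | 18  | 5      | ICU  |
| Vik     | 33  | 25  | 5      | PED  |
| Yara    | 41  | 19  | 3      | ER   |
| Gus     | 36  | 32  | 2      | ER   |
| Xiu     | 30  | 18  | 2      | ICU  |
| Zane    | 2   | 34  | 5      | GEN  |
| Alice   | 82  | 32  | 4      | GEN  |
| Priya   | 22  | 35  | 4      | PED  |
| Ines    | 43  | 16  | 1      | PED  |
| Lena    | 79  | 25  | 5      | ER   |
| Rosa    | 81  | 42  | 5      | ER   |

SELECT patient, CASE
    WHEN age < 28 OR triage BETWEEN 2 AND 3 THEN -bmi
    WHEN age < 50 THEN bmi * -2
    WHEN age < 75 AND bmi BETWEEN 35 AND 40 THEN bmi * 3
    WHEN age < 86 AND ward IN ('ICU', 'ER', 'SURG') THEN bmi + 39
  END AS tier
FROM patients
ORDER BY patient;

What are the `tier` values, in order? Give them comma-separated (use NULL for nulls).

NULL, NULL, -18, -32, 63, -32, 64, NULL, -35, 81, -50, -18, -19, -34

patient=Alice: (no match → NULL) → NULL
patient=Carmen: (no match → NULL) → NULL
patient=Farah: age < 28 OR triage BETWEEN 2 AND 3 → -18
patient=Gus: age < 28 OR triage BETWEEN 2 AND 3 → -32
patient=Hiro: age < 86 AND ward IN ('ICU', 'ER', 'SURG') → 63
patient=Ines: age < 50 → -32
patient=Lena: age < 86 AND ward IN ('ICU', 'ER', 'SURG') → 64
patient=Noor: (no match → NULL) → NULL
patient=Priya: age < 28 OR triage BETWEEN 2 AND 3 → -35
patient=Rosa: age < 86 AND ward IN ('ICU', 'ER', 'SURG') → 81
patient=Vik: age < 50 → -50
patient=Xiu: age < 28 OR triage BETWEEN 2 AND 3 → -18
patient=Yara: age < 28 OR triage BETWEEN 2 AND 3 → -19
patient=Zane: age < 28 OR triage BETWEEN 2 AND 3 → -34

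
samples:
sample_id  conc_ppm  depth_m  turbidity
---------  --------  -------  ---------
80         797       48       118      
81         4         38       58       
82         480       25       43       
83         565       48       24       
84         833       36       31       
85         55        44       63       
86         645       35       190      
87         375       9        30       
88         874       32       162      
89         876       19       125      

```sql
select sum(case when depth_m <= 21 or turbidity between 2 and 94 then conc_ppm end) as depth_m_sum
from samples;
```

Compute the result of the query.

3188

sample_id=80: ✗
sample_id=81: ✓ → 4
sample_id=82: ✓ → 480
sample_id=83: ✓ → 565
sample_id=84: ✓ → 833
sample_id=85: ✓ → 55
sample_id=86: ✗
sample_id=87: ✓ → 375
sample_id=88: ✗
sample_id=89: ✓ → 876
depth_m_sum = 4 + 480 + 565 + 833 + 55 + 375 + 876 = 3188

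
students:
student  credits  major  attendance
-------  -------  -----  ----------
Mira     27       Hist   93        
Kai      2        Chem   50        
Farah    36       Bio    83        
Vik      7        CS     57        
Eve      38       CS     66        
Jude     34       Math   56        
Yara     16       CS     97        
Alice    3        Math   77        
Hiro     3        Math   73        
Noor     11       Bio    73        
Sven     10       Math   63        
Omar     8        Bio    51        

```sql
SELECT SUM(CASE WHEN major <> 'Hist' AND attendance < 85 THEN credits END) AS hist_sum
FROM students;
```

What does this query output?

student=Mira: ✗
student=Kai: ✓ → 2
student=Farah: ✓ → 36
student=Vik: ✓ → 7
student=Eve: ✓ → 38
student=Jude: ✓ → 34
student=Yara: ✗
student=Alice: ✓ → 3
student=Hiro: ✓ → 3
student=Noor: ✓ → 11
student=Sven: ✓ → 10
student=Omar: ✓ → 8
hist_sum = 2 + 36 + 7 + 38 + 34 + 3 + 3 + 11 + 10 + 8 = 152

152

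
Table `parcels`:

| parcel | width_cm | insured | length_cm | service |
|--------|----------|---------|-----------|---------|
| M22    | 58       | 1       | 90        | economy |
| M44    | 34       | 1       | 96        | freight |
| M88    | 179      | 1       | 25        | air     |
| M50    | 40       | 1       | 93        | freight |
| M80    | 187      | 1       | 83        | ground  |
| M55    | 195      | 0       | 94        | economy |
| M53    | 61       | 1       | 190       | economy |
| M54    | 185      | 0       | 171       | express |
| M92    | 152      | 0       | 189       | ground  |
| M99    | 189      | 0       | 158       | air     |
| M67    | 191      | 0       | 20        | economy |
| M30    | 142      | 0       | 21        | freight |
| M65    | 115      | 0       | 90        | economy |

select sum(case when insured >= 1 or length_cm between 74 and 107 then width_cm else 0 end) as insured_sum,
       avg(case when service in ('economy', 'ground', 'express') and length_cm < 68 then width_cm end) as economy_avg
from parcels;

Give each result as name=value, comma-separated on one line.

[insured_sum: insured >= 1 or length_cm between 74 and 107]
parcel=M22: ✓ → 58
parcel=M44: ✓ → 34
parcel=M88: ✓ → 179
parcel=M50: ✓ → 40
parcel=M80: ✓ → 187
parcel=M55: ✓ → 195
parcel=M53: ✓ → 61
parcel=M54: ✗
parcel=M92: ✗
parcel=M99: ✗
parcel=M67: ✗
parcel=M30: ✗
parcel=M65: ✓ → 115
insured_sum = 58 + 34 + 179 + 40 + 187 + 195 + 61 + 115 = 869
—
[economy_avg: service in ('economy', 'ground', 'express') and length_cm < 68]
parcel=M22: ✗
parcel=M44: ✗
parcel=M88: ✗
parcel=M50: ✗
parcel=M80: ✗
parcel=M55: ✗
parcel=M53: ✗
parcel=M54: ✗
parcel=M92: ✗
parcel=M99: ✗
parcel=M67: ✓ → 191
parcel=M30: ✗
parcel=M65: ✗
economy_avg = 191

insured_sum=869, economy_avg=191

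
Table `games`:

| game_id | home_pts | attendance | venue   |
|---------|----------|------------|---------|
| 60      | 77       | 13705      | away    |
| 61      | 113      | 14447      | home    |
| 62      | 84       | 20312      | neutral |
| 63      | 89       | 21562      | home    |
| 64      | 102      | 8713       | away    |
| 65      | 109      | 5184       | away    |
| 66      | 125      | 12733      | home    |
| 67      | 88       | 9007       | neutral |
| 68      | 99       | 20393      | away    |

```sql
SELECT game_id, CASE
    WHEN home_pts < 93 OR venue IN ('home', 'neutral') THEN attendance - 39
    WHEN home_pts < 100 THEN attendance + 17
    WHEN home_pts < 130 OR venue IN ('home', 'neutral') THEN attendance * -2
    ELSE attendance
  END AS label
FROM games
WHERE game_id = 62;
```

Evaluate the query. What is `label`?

game_id = 62: home_pts=84, attendance=20312, venue=neutral.
home_pts < 93 OR venue IN ('home', 'neutral') → true → 20273

20273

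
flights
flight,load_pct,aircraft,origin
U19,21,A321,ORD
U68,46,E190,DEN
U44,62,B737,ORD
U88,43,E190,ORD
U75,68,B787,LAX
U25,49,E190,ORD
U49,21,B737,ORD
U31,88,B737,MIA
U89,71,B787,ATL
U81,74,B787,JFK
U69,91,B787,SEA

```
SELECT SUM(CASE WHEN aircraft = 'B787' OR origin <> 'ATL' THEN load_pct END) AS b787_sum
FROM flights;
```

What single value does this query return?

634

flight=U19: ✓ → 21
flight=U68: ✓ → 46
flight=U44: ✓ → 62
flight=U88: ✓ → 43
flight=U75: ✓ → 68
flight=U25: ✓ → 49
flight=U49: ✓ → 21
flight=U31: ✓ → 88
flight=U89: ✓ → 71
flight=U81: ✓ → 74
flight=U69: ✓ → 91
b787_sum = 21 + 46 + 62 + 43 + 68 + 49 + 21 + 88 + 71 + 74 + 91 = 634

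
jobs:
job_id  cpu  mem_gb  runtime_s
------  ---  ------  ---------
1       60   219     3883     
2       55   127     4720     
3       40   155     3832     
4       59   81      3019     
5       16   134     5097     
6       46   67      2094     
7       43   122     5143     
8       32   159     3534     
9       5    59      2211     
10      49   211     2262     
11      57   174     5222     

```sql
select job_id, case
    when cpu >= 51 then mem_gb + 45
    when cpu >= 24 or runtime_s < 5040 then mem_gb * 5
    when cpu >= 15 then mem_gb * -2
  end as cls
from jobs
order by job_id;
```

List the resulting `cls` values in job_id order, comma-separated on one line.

264, 172, 775, 126, -268, 335, 610, 795, 295, 1055, 219

job_id=1: cpu >= 51 → 264
job_id=2: cpu >= 51 → 172
job_id=3: cpu >= 24 or runtime_s < 5040 → 775
job_id=4: cpu >= 51 → 126
job_id=5: cpu >= 15 → -268
job_id=6: cpu >= 24 or runtime_s < 5040 → 335
job_id=7: cpu >= 24 or runtime_s < 5040 → 610
job_id=8: cpu >= 24 or runtime_s < 5040 → 795
job_id=9: cpu >= 24 or runtime_s < 5040 → 295
job_id=10: cpu >= 24 or runtime_s < 5040 → 1055
job_id=11: cpu >= 51 → 219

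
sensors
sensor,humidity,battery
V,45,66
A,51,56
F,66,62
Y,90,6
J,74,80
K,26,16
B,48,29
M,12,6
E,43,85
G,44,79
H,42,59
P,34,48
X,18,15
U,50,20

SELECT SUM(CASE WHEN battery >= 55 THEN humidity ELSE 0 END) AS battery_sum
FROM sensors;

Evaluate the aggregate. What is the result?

365

sensor=V: ✓ → 45
sensor=A: ✓ → 51
sensor=F: ✓ → 66
sensor=Y: ✗
sensor=J: ✓ → 74
sensor=K: ✗
sensor=B: ✗
sensor=M: ✗
sensor=E: ✓ → 43
sensor=G: ✓ → 44
sensor=H: ✓ → 42
sensor=P: ✗
sensor=X: ✗
sensor=U: ✗
battery_sum = 45 + 51 + 66 + 74 + 43 + 44 + 42 = 365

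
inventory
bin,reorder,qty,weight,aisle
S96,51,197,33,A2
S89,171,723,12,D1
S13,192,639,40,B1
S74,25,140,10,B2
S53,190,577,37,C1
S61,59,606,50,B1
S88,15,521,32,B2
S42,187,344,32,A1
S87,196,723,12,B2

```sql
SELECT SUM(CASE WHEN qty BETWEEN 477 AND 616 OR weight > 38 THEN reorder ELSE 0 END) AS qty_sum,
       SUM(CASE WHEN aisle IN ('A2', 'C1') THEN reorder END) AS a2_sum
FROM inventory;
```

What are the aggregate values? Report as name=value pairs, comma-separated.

[qty_sum: qty BETWEEN 477 AND 616 OR weight > 38]
bin=S96: ✗
bin=S89: ✗
bin=S13: ✓ → 192
bin=S74: ✗
bin=S53: ✓ → 190
bin=S61: ✓ → 59
bin=S88: ✓ → 15
bin=S42: ✗
bin=S87: ✗
qty_sum = 192 + 190 + 59 + 15 = 456
—
[a2_sum: aisle IN ('A2', 'C1')]
bin=S96: ✓ → 51
bin=S89: ✗
bin=S13: ✗
bin=S74: ✗
bin=S53: ✓ → 190
bin=S61: ✗
bin=S88: ✗
bin=S42: ✗
bin=S87: ✗
a2_sum = 51 + 190 = 241

qty_sum=456, a2_sum=241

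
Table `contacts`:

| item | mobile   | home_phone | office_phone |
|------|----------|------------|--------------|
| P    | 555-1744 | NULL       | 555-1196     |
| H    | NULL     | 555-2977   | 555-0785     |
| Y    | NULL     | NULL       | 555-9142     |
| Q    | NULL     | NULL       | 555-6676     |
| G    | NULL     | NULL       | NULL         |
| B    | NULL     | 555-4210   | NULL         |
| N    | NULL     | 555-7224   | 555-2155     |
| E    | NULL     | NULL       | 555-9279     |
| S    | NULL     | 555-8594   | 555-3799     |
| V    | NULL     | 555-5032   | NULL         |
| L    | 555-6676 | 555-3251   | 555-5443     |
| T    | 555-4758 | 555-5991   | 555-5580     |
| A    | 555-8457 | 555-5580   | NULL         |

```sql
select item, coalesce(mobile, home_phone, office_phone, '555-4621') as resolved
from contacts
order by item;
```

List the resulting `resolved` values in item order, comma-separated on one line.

555-8457, 555-4210, 555-9279, 555-4621, 555-2977, 555-6676, 555-7224, 555-1744, 555-6676, 555-8594, 555-4758, 555-5032, 555-9142

item=A: mobile=555-8457 → 555-8457
item=B: mobile=NULL, home_phone=555-4210 → 555-4210
item=E: mobile=NULL, home_phone=NULL, office_phone=555-9279 → 555-9279
item=G: mobile=NULL, home_phone=NULL, office_phone=NULL, → literal 555-4621 → 555-4621
item=H: mobile=NULL, home_phone=555-2977 → 555-2977
item=L: mobile=555-6676 → 555-6676
item=N: mobile=NULL, home_phone=555-7224 → 555-7224
item=P: mobile=555-1744 → 555-1744
item=Q: mobile=NULL, home_phone=NULL, office_phone=555-6676 → 555-6676
item=S: mobile=NULL, home_phone=555-8594 → 555-8594
item=T: mobile=555-4758 → 555-4758
item=V: mobile=NULL, home_phone=555-5032 → 555-5032
item=Y: mobile=NULL, home_phone=NULL, office_phone=555-9142 → 555-9142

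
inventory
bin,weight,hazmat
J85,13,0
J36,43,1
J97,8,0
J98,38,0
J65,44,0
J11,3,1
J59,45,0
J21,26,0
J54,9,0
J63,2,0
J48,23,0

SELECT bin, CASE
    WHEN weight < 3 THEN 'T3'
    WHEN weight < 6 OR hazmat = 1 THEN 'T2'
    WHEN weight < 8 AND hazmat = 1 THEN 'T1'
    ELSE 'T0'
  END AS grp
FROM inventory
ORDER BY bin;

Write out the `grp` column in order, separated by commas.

bin=J11: weight < 6 OR hazmat = 1 → T2
bin=J21: ELSE → T0
bin=J36: weight < 6 OR hazmat = 1 → T2
bin=J48: ELSE → T0
bin=J54: ELSE → T0
bin=J59: ELSE → T0
bin=J63: weight < 3 → T3
bin=J65: ELSE → T0
bin=J85: ELSE → T0
bin=J97: ELSE → T0
bin=J98: ELSE → T0

T2, T0, T2, T0, T0, T0, T3, T0, T0, T0, T0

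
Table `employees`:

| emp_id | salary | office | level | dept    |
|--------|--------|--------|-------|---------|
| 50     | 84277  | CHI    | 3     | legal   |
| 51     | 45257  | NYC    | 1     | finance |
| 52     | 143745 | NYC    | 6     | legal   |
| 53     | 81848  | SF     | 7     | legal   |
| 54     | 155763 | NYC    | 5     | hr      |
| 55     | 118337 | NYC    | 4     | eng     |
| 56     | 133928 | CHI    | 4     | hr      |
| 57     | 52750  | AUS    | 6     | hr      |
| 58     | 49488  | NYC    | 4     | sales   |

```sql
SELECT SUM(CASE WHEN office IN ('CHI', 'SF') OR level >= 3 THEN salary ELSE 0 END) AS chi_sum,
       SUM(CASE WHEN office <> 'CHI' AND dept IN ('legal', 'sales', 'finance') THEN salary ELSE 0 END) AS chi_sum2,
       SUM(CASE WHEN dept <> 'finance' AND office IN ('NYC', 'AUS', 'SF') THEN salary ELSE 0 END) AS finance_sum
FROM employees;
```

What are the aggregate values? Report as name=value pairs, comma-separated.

chi_sum=820136, chi_sum2=320338, finance_sum=601931

[chi_sum: office IN ('CHI', 'SF') OR level >= 3]
emp_id=50: ✓ → 84277
emp_id=51: ✗
emp_id=52: ✓ → 143745
emp_id=53: ✓ → 81848
emp_id=54: ✓ → 155763
emp_id=55: ✓ → 118337
emp_id=56: ✓ → 133928
emp_id=57: ✓ → 52750
emp_id=58: ✓ → 49488
chi_sum = 84277 + 143745 + 81848 + 155763 + 118337 + 133928 + 52750 + 49488 = 820136
—
[chi_sum2: office <> 'CHI' AND dept IN ('legal', 'sales', 'finance')]
emp_id=50: ✗
emp_id=51: ✓ → 45257
emp_id=52: ✓ → 143745
emp_id=53: ✓ → 81848
emp_id=54: ✗
emp_id=55: ✗
emp_id=56: ✗
emp_id=57: ✗
emp_id=58: ✓ → 49488
chi_sum2 = 45257 + 143745 + 81848 + 49488 = 320338
—
[finance_sum: dept <> 'finance' AND office IN ('NYC', 'AUS', 'SF')]
emp_id=50: ✗
emp_id=51: ✗
emp_id=52: ✓ → 143745
emp_id=53: ✓ → 81848
emp_id=54: ✓ → 155763
emp_id=55: ✓ → 118337
emp_id=56: ✗
emp_id=57: ✓ → 52750
emp_id=58: ✓ → 49488
finance_sum = 143745 + 81848 + 155763 + 118337 + 52750 + 49488 = 601931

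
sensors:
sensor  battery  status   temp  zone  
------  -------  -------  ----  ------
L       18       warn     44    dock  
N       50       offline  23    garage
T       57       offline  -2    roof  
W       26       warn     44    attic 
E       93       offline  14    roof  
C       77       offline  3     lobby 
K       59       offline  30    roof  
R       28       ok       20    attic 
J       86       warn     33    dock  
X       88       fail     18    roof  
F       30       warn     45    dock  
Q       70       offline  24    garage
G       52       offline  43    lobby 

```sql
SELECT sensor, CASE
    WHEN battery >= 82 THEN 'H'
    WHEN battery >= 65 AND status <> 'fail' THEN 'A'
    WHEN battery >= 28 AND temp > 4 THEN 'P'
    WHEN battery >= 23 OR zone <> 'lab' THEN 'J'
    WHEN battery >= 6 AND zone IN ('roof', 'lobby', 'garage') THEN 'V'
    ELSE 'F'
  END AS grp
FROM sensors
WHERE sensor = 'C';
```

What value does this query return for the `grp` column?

sensor = C: battery=77, status=offline, temp=3, zone=lobby.
battery >= 82 → false
battery >= 65 AND status <> 'fail' → true → A

A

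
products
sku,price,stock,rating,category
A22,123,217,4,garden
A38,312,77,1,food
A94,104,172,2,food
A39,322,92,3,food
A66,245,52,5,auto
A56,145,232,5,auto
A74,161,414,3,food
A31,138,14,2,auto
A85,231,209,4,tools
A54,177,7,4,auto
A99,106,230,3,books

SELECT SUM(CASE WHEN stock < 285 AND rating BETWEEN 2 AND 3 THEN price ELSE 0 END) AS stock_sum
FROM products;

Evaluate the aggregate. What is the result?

670

sku=A22: ✗
sku=A38: ✗
sku=A94: ✓ → 104
sku=A39: ✓ → 322
sku=A66: ✗
sku=A56: ✗
sku=A74: ✗
sku=A31: ✓ → 138
sku=A85: ✗
sku=A54: ✗
sku=A99: ✓ → 106
stock_sum = 104 + 322 + 138 + 106 = 670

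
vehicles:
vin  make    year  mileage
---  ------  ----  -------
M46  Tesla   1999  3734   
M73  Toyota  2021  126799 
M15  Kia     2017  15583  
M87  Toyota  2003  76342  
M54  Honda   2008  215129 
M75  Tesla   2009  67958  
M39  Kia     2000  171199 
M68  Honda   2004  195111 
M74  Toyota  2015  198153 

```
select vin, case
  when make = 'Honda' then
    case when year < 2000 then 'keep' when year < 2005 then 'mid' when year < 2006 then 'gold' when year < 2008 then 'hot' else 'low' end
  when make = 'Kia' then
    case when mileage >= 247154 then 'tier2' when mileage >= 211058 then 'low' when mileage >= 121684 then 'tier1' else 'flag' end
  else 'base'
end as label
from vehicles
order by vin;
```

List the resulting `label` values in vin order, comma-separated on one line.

vin=M15: make='Kia' → inner[ELSE] → flag
vin=M39: make='Kia' → inner[mileage >= 121684] → tier1
vin=M46: make='Tesla' → outer ELSE → base
vin=M54: make='Honda' → inner[ELSE] → low
vin=M68: make='Honda' → inner[year < 2005] → mid
vin=M73: make='Toyota' → outer ELSE → base
vin=M74: make='Toyota' → outer ELSE → base
vin=M75: make='Tesla' → outer ELSE → base
vin=M87: make='Toyota' → outer ELSE → base

flag, tier1, base, low, mid, base, base, base, base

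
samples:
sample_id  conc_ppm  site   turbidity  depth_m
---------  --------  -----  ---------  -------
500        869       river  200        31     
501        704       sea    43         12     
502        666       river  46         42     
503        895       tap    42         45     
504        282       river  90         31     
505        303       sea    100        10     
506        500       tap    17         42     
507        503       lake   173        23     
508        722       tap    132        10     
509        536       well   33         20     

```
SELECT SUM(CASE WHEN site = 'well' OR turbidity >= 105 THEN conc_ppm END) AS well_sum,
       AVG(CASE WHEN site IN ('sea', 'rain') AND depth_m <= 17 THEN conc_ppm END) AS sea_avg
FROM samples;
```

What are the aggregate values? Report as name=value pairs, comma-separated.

[well_sum: site = 'well' OR turbidity >= 105]
sample_id=500: ✓ → 869
sample_id=501: ✗
sample_id=502: ✗
sample_id=503: ✗
sample_id=504: ✗
sample_id=505: ✗
sample_id=506: ✗
sample_id=507: ✓ → 503
sample_id=508: ✓ → 722
sample_id=509: ✓ → 536
well_sum = 869 + 503 + 722 + 536 = 2630
—
[sea_avg: site IN ('sea', 'rain') AND depth_m <= 17]
sample_id=500: ✗
sample_id=501: ✓ → 704
sample_id=502: ✗
sample_id=503: ✗
sample_id=504: ✗
sample_id=505: ✓ → 303
sample_id=506: ✗
sample_id=507: ✗
sample_id=508: ✗
sample_id=509: ✗
sea_avg = (704 + 303) / 2 = 503.5

well_sum=2630, sea_avg=503.5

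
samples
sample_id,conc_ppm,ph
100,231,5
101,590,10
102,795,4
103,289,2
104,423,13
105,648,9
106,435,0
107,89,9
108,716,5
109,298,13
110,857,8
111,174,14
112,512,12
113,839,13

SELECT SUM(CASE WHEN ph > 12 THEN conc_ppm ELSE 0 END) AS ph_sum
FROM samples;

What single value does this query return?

1734

sample_id=100: ✗
sample_id=101: ✗
sample_id=102: ✗
sample_id=103: ✗
sample_id=104: ✓ → 423
sample_id=105: ✗
sample_id=106: ✗
sample_id=107: ✗
sample_id=108: ✗
sample_id=109: ✓ → 298
sample_id=110: ✗
sample_id=111: ✓ → 174
sample_id=112: ✗
sample_id=113: ✓ → 839
ph_sum = 423 + 298 + 174 + 839 = 1734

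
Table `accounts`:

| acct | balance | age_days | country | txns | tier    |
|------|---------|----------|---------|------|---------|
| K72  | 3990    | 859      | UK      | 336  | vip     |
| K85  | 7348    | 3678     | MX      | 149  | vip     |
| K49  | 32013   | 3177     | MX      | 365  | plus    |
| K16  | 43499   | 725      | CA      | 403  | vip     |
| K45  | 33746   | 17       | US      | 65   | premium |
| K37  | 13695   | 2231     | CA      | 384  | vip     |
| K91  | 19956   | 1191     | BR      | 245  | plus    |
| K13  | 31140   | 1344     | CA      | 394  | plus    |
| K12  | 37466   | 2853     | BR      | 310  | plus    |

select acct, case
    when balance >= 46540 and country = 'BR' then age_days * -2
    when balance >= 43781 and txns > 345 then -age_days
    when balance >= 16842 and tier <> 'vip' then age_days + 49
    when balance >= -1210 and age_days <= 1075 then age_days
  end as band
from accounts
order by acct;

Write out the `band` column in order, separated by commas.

2902, 1393, 725, NULL, 66, 3226, 859, NULL, 1240

acct=K12: balance >= 16842 and tier <> 'vip' → 2902
acct=K13: balance >= 16842 and tier <> 'vip' → 1393
acct=K16: balance >= -1210 and age_days <= 1075 → 725
acct=K37: (no match → NULL) → NULL
acct=K45: balance >= 16842 and tier <> 'vip' → 66
acct=K49: balance >= 16842 and tier <> 'vip' → 3226
acct=K72: balance >= -1210 and age_days <= 1075 → 859
acct=K85: (no match → NULL) → NULL
acct=K91: balance >= 16842 and tier <> 'vip' → 1240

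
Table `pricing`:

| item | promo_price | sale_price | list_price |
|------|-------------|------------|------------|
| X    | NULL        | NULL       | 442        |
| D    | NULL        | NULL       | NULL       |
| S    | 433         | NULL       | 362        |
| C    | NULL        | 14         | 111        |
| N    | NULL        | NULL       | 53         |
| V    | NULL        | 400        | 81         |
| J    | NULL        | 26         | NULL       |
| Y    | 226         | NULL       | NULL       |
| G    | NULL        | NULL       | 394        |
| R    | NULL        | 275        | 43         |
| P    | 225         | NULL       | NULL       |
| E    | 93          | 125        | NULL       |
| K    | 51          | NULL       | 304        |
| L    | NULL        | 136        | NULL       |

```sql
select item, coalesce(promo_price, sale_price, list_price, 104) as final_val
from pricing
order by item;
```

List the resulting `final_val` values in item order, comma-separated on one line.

14, 104, 93, 394, 26, 51, 136, 53, 225, 275, 433, 400, 442, 226

item=C: promo_price=NULL, sale_price=14 → 14
item=D: promo_price=NULL, sale_price=NULL, list_price=NULL, → literal 104 → 104
item=E: promo_price=93 → 93
item=G: promo_price=NULL, sale_price=NULL, list_price=394 → 394
item=J: promo_price=NULL, sale_price=26 → 26
item=K: promo_price=51 → 51
item=L: promo_price=NULL, sale_price=136 → 136
item=N: promo_price=NULL, sale_price=NULL, list_price=53 → 53
item=P: promo_price=225 → 225
item=R: promo_price=NULL, sale_price=275 → 275
item=S: promo_price=433 → 433
item=V: promo_price=NULL, sale_price=400 → 400
item=X: promo_price=NULL, sale_price=NULL, list_price=442 → 442
item=Y: promo_price=226 → 226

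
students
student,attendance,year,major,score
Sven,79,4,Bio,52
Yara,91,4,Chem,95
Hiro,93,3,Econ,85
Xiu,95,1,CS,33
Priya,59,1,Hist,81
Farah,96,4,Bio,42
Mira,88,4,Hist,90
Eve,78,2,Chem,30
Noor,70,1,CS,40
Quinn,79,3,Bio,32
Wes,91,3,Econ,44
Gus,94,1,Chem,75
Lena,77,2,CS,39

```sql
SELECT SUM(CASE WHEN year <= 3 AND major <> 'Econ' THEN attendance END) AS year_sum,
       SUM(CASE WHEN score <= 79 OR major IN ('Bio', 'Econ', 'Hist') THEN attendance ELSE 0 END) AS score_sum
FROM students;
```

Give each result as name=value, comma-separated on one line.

[year_sum: year <= 3 AND major <> 'Econ']
student=Sven: ✗
student=Yara: ✗
student=Hiro: ✗
student=Xiu: ✓ → 95
student=Priya: ✓ → 59
student=Farah: ✗
student=Mira: ✗
student=Eve: ✓ → 78
student=Noor: ✓ → 70
student=Quinn: ✓ → 79
student=Wes: ✗
student=Gus: ✓ → 94
student=Lena: ✓ → 77
year_sum = 95 + 59 + 78 + 70 + 79 + 94 + 77 = 552
—
[score_sum: score <= 79 OR major IN ('Bio', 'Econ', 'Hist')]
student=Sven: ✓ → 79
student=Yara: ✗
student=Hiro: ✓ → 93
student=Xiu: ✓ → 95
student=Priya: ✓ → 59
student=Farah: ✓ → 96
student=Mira: ✓ → 88
student=Eve: ✓ → 78
student=Noor: ✓ → 70
student=Quinn: ✓ → 79
student=Wes: ✓ → 91
student=Gus: ✓ → 94
student=Lena: ✓ → 77
score_sum = 79 + 93 + 95 + 59 + 96 + 88 + 78 + 70 + 79 + 91 + 94 + 77 = 999

year_sum=552, score_sum=999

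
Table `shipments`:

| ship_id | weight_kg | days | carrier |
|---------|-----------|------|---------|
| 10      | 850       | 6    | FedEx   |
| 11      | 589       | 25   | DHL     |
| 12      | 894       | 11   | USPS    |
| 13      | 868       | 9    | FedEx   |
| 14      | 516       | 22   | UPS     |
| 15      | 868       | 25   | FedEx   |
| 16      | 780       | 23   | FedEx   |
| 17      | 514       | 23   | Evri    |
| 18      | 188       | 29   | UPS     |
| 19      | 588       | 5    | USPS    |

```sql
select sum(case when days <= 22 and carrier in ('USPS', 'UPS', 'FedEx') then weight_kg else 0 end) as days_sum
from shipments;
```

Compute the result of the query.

3716

ship_id=10: ✓ → 850
ship_id=11: ✗
ship_id=12: ✓ → 894
ship_id=13: ✓ → 868
ship_id=14: ✓ → 516
ship_id=15: ✗
ship_id=16: ✗
ship_id=17: ✗
ship_id=18: ✗
ship_id=19: ✓ → 588
days_sum = 850 + 894 + 868 + 516 + 588 = 3716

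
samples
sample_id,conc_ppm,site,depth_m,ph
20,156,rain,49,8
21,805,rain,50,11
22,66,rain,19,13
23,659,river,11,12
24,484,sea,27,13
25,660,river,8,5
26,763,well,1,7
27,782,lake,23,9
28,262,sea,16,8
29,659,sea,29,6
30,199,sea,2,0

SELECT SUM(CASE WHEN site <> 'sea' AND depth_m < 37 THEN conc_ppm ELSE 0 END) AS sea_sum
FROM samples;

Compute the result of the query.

2930

sample_id=20: ✗
sample_id=21: ✗
sample_id=22: ✓ → 66
sample_id=23: ✓ → 659
sample_id=24: ✗
sample_id=25: ✓ → 660
sample_id=26: ✓ → 763
sample_id=27: ✓ → 782
sample_id=28: ✗
sample_id=29: ✗
sample_id=30: ✗
sea_sum = 66 + 659 + 660 + 763 + 782 = 2930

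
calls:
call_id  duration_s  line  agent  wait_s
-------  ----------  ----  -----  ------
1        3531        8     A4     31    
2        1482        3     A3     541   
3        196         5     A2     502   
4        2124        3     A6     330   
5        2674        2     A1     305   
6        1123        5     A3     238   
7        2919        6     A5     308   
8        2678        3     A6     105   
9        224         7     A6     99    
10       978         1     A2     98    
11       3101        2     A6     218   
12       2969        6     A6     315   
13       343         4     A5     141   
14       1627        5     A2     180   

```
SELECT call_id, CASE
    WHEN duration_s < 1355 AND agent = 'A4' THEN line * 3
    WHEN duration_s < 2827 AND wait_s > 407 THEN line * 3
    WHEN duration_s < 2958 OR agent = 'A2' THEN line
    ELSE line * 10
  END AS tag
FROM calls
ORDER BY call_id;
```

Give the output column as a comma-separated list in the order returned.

call_id=1: ELSE → 80
call_id=2: duration_s < 2827 AND wait_s > 407 → 9
call_id=3: duration_s < 2827 AND wait_s > 407 → 15
call_id=4: duration_s < 2958 OR agent = 'A2' → 3
call_id=5: duration_s < 2958 OR agent = 'A2' → 2
call_id=6: duration_s < 2958 OR agent = 'A2' → 5
call_id=7: duration_s < 2958 OR agent = 'A2' → 6
call_id=8: duration_s < 2958 OR agent = 'A2' → 3
call_id=9: duration_s < 2958 OR agent = 'A2' → 7
call_id=10: duration_s < 2958 OR agent = 'A2' → 1
call_id=11: ELSE → 20
call_id=12: ELSE → 60
call_id=13: duration_s < 2958 OR agent = 'A2' → 4
call_id=14: duration_s < 2958 OR agent = 'A2' → 5

80, 9, 15, 3, 2, 5, 6, 3, 7, 1, 20, 60, 4, 5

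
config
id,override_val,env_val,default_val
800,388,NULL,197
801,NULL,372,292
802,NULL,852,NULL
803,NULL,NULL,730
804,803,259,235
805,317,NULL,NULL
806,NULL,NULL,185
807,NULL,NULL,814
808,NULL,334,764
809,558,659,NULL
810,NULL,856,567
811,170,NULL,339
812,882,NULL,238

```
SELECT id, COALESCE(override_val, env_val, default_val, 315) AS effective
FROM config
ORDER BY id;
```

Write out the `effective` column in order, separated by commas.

id=800: override_val=388 → 388
id=801: override_val=NULL, env_val=372 → 372
id=802: override_val=NULL, env_val=852 → 852
id=803: override_val=NULL, env_val=NULL, default_val=730 → 730
id=804: override_val=803 → 803
id=805: override_val=317 → 317
id=806: override_val=NULL, env_val=NULL, default_val=185 → 185
id=807: override_val=NULL, env_val=NULL, default_val=814 → 814
id=808: override_val=NULL, env_val=334 → 334
id=809: override_val=558 → 558
id=810: override_val=NULL, env_val=856 → 856
id=811: override_val=170 → 170
id=812: override_val=882 → 882

388, 372, 852, 730, 803, 317, 185, 814, 334, 558, 856, 170, 882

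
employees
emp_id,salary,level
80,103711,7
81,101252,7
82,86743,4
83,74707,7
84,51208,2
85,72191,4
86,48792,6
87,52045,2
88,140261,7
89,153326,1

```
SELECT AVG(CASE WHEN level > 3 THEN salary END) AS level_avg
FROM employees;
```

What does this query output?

89665.2857142857

emp_id=80: ✓ → 103711
emp_id=81: ✓ → 101252
emp_id=82: ✓ → 86743
emp_id=83: ✓ → 74707
emp_id=84: ✗
emp_id=85: ✓ → 72191
emp_id=86: ✓ → 48792
emp_id=87: ✗
emp_id=88: ✓ → 140261
emp_id=89: ✗
level_avg = (103711 + 101252 + 86743 + 74707 + 72191 + 48792 + 140261) / 7 = 89665.2857142857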